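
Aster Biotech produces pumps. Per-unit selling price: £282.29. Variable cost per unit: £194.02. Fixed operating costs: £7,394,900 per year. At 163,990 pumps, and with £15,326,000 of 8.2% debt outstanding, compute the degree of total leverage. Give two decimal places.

2.49

At 163,990 units, contribution = 163,990 × £88.27 = £14,475,397.30.
EBIT = £14,475,397.30 − £7,394,900 = £7,080,497.30. Interest = £1,256,732.00.
DOL = £14,475,397.30 ÷ £7,080,497.30 = 2.0444; DFL = £7,080,497.30 ÷ £5,823,765.30 = 1.2158.
DCL = DOL × DFL = 2.0444 × 1.2158 = 2.4856.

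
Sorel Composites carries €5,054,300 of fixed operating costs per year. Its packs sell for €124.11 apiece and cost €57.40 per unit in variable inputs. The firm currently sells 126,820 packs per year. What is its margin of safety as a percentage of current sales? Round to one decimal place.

Each unit contributes €124.11 − €57.40 = €66.71. Break-even units = €5,054,300 ÷ €66.71 = 75,765.25; break-even revenue = 75,765.25 × €124.11 = €9,403,225.50.
Current sales = 126,820 × €124.11 = €15,739,630.20.
Margin of safety = (€15,739,630.20 − €9,403,225.50) ÷ €15,739,630.20 = 40.3%.

40.3%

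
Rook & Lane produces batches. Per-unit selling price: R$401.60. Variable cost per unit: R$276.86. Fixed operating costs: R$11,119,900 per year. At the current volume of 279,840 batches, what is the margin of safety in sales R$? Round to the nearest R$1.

Each unit contributes R$401.60 − R$276.86 = R$124.74. Break-even units = R$11,119,900 ÷ R$124.74 = 89,144.62; break-even revenue = 89,144.62 × R$401.60 = R$35,800,479.72.
Actual sales revenue = 279,840 × R$401.60 = R$112,383,744.00.
Margin of safety = R$112,383,744.00 − R$35,800,479.72 = R$76,583,264.

R$76,583,264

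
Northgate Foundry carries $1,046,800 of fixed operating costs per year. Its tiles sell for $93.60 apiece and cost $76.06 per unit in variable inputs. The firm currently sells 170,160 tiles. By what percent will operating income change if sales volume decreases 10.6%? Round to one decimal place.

-16.3%

Total contribution margin = 170,160 × $17.54 = $2,984,606.40.
Operating income = contribution − fixed costs = $2,984,606.40 − $1,046,800 = $1,937,806.40.
DOL = contribution ÷ EBIT = $2,984,606.40 ÷ $1,937,806.40 = 1.5402.
Operating income changes by 1.5402 × -10.6% = -16.3%.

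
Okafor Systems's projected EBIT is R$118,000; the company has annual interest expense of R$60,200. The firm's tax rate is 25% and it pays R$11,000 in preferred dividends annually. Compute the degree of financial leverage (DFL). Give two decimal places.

Annual interest charges come to R$60,200.00.
Preferred dividends grossed up pre-tax: R$11,000 / (1 − 0.25) = R$14,666.67.
DFL = EBIT ÷ [EBIT − I − D_p/(1−t)] = R$118,000 ÷ [R$118,000 − R$60,200.00 − R$14,666.67] = R$118,000 ÷ R$43,133.33 = 2.7357.

2.74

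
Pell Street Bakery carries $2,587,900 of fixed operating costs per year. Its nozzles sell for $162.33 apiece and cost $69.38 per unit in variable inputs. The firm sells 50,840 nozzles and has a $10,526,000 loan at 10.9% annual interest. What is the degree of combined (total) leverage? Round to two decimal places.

Contribution at this volume is 50,840 × $92.95 = $4,725,578.00.
Operating income = contribution − fixed costs = $4,725,578.00 − $2,587,900 = $2,137,678.00. Interest = $1,147,334.00.
DOL = $4,725,578.00 ÷ $2,137,678.00 = 2.2106; DFL = $2,137,678.00 ÷ $990,344.00 = 2.1585.
Combined leverage = 2.2106 × 2.1585 = 4.7716.

4.77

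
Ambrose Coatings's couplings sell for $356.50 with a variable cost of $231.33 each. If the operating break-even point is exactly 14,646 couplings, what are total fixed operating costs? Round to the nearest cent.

Each unit contributes $356.50 − $231.33 = $125.17.
Since BE = FC / CM, FC = 14,646 × $125.17 = $1,833,239.82.

$1,833,239.82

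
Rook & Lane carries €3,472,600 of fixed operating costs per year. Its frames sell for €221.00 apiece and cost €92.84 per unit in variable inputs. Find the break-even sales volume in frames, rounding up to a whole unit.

Each unit contributes €221.00 − €92.84 = €128.16.
Units to break even: €3,472,600 ÷ €128.16 = 27,095.82, rounded up to 27,096.

27,096 frames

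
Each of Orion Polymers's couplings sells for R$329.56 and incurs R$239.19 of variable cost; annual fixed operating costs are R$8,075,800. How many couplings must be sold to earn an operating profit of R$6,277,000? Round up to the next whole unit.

Unit CM = price − variable cost = R$329.56 − R$239.19 = R$90.37.
Units = (FC + target) / CM = (R$8,075,800 + R$6,277,000) / R$90.37 = 158,822.62, so 158,823 couplings.

158,823 couplings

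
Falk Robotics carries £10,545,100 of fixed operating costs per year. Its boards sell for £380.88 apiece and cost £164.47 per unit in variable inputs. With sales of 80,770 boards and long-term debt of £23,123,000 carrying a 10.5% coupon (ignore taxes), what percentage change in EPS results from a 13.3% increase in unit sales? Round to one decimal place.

+51.6%

At 80,770 units, contribution = 80,770 × £216.41 = £17,479,435.70.
Subtracting fixed costs: EBIT = £17,479,435.70 − £10,545,100 = £6,934,335.70.
After interest of £2,427,915.00, pre-tax earnings = £4,506,420.70.
DCL = total CM / (EBIT − I) = £17,479,435.70 / £4,506,420.70 = 3.8788.
%ΔEPS = DCL × %ΔSales = 3.8788 × +13.3% = +51.6%.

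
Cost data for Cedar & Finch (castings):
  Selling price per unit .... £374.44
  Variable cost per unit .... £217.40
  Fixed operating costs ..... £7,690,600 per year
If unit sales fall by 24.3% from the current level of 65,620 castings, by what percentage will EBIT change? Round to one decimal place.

At 65,620 units, contribution = 65,620 × £157.04 = £10,304,964.80.
Operating income = contribution − fixed costs = £10,304,964.80 − £7,690,600 = £2,614,364.80.
So DOL = total CM / EBIT = £10,304,964.80 / £2,614,364.80 = 3.9417.
%ΔEBIT = DOL × %ΔSales = 3.9417 × -24.3% = -95.8%.

-95.8%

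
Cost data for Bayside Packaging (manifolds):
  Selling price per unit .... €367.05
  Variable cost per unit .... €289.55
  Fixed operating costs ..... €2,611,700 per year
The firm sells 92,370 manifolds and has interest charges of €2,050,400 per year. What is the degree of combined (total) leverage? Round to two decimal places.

Total contribution margin = 92,370 × €77.50 = €7,158,675.00.
Subtracting fixed costs: EBIT = €7,158,675.00 − €2,611,700 = €4,546,975.00. Interest = €2,050,400.00, so EBIT − I = €2,496,575.00.
DCL = contribution ÷ (EBIT − I) = €7,158,675.00 ÷ €2,496,575.00 = 2.8674.

2.87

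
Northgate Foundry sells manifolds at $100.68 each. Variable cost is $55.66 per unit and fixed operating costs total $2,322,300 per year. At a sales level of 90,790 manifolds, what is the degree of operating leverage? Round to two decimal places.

At 90,790 units, contribution = 90,790 × $45.02 = $4,087,365.80.
Operating income = contribution − fixed costs = $4,087,365.80 − $2,322,300 = $1,765,065.80.
So DOL = total CM / EBIT = $4,087,365.80 / $1,765,065.80 = 2.3157.

2.32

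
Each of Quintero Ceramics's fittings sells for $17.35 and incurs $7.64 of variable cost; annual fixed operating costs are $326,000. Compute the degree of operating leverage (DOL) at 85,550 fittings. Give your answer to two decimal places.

1.65

Total contribution margin = 85,550 × $9.71 = $830,690.50.
EBIT = $830,690.50 − $326,000 = $504,690.50.
Degree of operating leverage = $830,690.50 / $504,690.50 = 1.6459.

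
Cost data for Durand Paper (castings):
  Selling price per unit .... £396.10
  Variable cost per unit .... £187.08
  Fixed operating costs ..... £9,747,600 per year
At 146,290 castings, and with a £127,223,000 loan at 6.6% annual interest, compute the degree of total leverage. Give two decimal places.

At 146,290 units, contribution = 146,290 × £209.02 = £30,577,535.80.
Operating income = contribution − fixed costs = £30,577,535.80 − £9,747,600 = £20,829,935.80. Interest = £8,396,718.00.
DOL = £30,577,535.80 ÷ £20,829,935.80 = 1.4680; DFL = £20,829,935.80 ÷ £12,433,217.80 = 1.6753.
Combined leverage = 1.4680 × 1.6753 = 2.4593.

2.46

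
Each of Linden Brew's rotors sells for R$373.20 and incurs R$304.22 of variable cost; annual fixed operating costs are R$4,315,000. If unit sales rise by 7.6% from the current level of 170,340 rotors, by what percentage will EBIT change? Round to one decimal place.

+12.0%

Contribution at this volume is 170,340 × R$68.98 = R$11,750,053.20.
Subtracting fixed costs: EBIT = R$11,750,053.20 − R$4,315,000 = R$7,435,053.20.
DOL = contribution ÷ EBIT = R$11,750,053.20 ÷ R$7,435,053.20 = 1.5804.
%ΔEBIT = DOL × %ΔSales = 1.5804 × +7.6% = +12.0%.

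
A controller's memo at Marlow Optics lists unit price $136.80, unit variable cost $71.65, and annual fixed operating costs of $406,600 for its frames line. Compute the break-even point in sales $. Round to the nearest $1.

Contribution margin per unit = $136.80 − $71.65 = $65.15, a CM ratio of $65.15 ÷ $136.80 = 0.4762.
Break-even sales = FC ÷ CM ratio = $406,600 × $136.80 / $65.15 = $853,766.

$853,766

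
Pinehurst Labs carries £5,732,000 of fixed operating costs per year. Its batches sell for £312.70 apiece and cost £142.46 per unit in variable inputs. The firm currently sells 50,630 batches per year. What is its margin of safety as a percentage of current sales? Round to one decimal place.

Unit CM = price − variable cost = £312.70 − £142.46 = £170.24. Break-even units = £5,732,000 ÷ £170.24 = 33,670.11; break-even revenue = 33,670.11 × £312.70 = £10,528,644.27.
Current sales = 50,630 × £312.70 = £15,832,001.00.
Margin of safety = (£15,832,001.00 − £10,528,644.27) ÷ £15,832,001.00 = 33.5%.

33.5%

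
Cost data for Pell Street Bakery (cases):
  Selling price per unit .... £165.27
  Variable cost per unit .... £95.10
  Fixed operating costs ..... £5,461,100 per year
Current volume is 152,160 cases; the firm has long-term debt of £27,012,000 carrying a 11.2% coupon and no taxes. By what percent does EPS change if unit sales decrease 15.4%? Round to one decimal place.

Contribution at this volume is 152,160 × £70.17 = £10,677,067.20.
EBIT = £10,677,067.20 − £5,461,100 = £5,215,967.20.
Interest = £3,025,344.00, so EBIT − I = £2,190,623.20.
Degree of combined leverage = contribution ÷ (EBIT − I) = £10,677,067.20 ÷ £2,190,623.20 = 4.8740.
EPS therefore changes by 4.8740 × (-15.4%) = -75.1%.

-75.1%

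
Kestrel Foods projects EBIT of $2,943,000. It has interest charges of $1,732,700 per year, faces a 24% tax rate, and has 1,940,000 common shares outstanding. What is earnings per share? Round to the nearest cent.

$0.47

Pre-tax income = $2,943,000 − $1,732,700.00 = $1,210,300.00.
Net income = $1,210,300.00 × (1 − 0.24) = $919,828.00.
Per share: $919,828.00 / 1,940,000 shares = $0.47.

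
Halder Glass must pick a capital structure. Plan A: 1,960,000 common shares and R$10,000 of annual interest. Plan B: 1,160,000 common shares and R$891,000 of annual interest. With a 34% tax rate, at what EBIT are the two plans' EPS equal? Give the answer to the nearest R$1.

Set EPS_A = EPS_B: (EBIT − R$10,000)(1 − 0.34) ÷ 1,960,000 = (EBIT − R$891,000)(1 − 0.34) ÷ 1,160,000.
Cancelling (1 − t) and cross-multiplying: 1,160,000·(EBIT − 10,000) = 1,960,000·(EBIT − 891,000).
Solving, EBIT = (891,000·1,960,000 − 10,000·1,160,000) / (1,960,000 − 1,160,000) = 1,734,760,000,000 / 800,000 = 2,168,450.00.

R$2,168,450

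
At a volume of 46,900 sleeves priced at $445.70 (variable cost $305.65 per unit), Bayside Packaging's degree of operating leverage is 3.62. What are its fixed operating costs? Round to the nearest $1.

$4,753,885

Total contribution margin = 46,900 × $140.05 = $6,568,345.00.
Since DOL = CM ÷ EBIT, EBIT = $6,568,345.00 ÷ 3.62 = $1,814,459.94.
And FC = contribution − EBIT = $6,568,345.00 − $1,814,459.94 = $4,753,885.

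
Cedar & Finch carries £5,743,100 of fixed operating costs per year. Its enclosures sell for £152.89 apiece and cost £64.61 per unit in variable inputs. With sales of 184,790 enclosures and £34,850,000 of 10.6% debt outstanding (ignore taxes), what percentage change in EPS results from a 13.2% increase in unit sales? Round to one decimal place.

+31.3%

At 184,790 units, contribution = 184,790 × £88.28 = £16,313,261.20.
Subtracting fixed costs: EBIT = £16,313,261.20 − £5,743,100 = £10,570,161.20.
After interest of £3,694,100.00, pre-tax earnings = £6,876,061.20.
Degree of combined leverage = contribution ÷ (EBIT − I) = £16,313,261.20 ÷ £6,876,061.20 = 2.3725.
EPS therefore changes by 2.3725 × (+13.2%) = +31.3%.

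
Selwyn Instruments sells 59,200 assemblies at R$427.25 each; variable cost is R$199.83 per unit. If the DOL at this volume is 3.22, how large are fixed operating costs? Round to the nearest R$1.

R$9,282,126

Contribution at this volume is 59,200 × R$227.42 = R$13,463,264.00.
DOL = contribution / EBIT, so EBIT = R$13,463,264.00 / 3.22 = R$4,181,137.89.
And FC = contribution − EBIT = R$13,463,264.00 − R$4,181,137.89 = R$9,282,126.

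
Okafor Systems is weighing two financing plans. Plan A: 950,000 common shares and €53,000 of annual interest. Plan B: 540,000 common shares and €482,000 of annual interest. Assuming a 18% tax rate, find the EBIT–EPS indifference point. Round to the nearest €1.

Set EPS_A = EPS_B: (EBIT − €53,000)(1 − 0.18) ÷ 950,000 = (EBIT − €482,000)(1 − 0.18) ÷ 540,000.
The (1 − t) factor cancels: (EBIT − 53,000) × 540,000 = (EBIT − 482,000) × 950,000.
EBIT × (950,000 − 540,000) = 482,000 × 950,000 − 53,000 × 540,000 = 429,280,000,000, so EBIT = 429,280,000,000 ÷ 410,000 = 1,047,024.39.

€1,047,024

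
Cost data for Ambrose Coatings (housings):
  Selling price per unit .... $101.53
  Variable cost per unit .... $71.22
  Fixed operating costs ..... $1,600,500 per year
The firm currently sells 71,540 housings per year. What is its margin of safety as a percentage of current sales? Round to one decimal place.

Contribution margin per unit = $101.53 − $71.22 = $30.31. Break-even units = $1,600,500 ÷ $30.31 = 52,804.35; break-even revenue = 52,804.35 × $101.53 = $5,361,226.16.
Actual sales revenue = 71,540 × $101.53 = $7,263,456.20.
Margin of safety = ($7,263,456.20 − $5,361,226.16) ÷ $7,263,456.20 = 26.2%.

26.2%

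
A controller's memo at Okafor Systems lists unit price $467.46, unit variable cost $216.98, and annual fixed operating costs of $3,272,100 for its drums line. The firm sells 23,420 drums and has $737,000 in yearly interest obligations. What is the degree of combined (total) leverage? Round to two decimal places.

3.16

At 23,420 units, contribution = 23,420 × $250.48 = $5,866,241.60.
EBIT = $5,866,241.60 − $3,272,100 = $2,594,141.60. Interest = $737,000.00.
DOL = $5,866,241.60 ÷ $2,594,141.60 = 2.2613; DFL = $2,594,141.60 ÷ $1,857,141.60 = 1.3968.
Combined leverage = 2.2613 × 1.3968 = 3.1586.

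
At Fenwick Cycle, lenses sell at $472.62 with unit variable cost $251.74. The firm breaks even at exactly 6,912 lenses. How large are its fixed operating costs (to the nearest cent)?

Unit CM = price − variable cost = $472.62 − $251.74 = $220.88.
Fixed costs = break-even units × CM = 6,912 × $220.88 = $1,526,722.56.

$1,526,722.56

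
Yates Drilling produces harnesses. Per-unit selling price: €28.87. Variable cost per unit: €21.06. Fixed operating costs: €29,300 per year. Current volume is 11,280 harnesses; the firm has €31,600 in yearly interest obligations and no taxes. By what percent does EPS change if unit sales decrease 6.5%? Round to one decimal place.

Contribution at this volume is 11,280 × €7.81 = €88,096.80.
Subtracting fixed costs: EBIT = €88,096.80 − €29,300 = €58,796.80.
After interest of €31,600.00, pre-tax earnings = €27,196.80.
DCL = total CM / (EBIT − I) = €88,096.80 / €27,196.80 = 3.2392.
EPS therefore changes by 3.2392 × (-6.5%) = -21.1%.

-21.1%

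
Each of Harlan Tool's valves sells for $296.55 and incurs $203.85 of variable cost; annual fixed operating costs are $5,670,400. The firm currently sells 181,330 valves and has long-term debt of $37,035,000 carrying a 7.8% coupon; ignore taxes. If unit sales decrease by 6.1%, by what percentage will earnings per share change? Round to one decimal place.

At 181,330 units, contribution = 181,330 × $92.70 = $16,809,291.00.
EBIT = $16,809,291.00 − $5,670,400 = $11,138,891.00.
After interest of $2,888,730.00, pre-tax earnings = $8,250,161.00.
Degree of combined leverage = contribution ÷ (EBIT − I) = $16,809,291.00 ÷ $8,250,161.00 = 2.0375.
EPS therefore changes by 2.0375 × (-6.1%) = -12.4%.

-12.4%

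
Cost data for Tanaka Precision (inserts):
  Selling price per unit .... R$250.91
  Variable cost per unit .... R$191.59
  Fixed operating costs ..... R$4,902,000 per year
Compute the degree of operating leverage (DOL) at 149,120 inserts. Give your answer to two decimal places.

At 149,120 units, contribution = 149,120 × R$59.32 = R$8,845,798.40.
EBIT = R$8,845,798.40 − R$4,902,000 = R$3,943,798.40.
DOL = contribution ÷ EBIT = R$8,845,798.40 ÷ R$3,943,798.40 = 2.2430.

2.24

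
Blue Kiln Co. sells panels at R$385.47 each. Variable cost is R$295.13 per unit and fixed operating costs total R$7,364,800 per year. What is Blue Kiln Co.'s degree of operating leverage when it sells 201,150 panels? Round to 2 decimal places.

1.68

At 201,150 units, contribution = 201,150 × R$90.34 = R$18,171,891.00.
EBIT = R$18,171,891.00 − R$7,364,800 = R$10,807,091.00.
DOL = contribution ÷ EBIT = R$18,171,891.00 ÷ R$10,807,091.00 = 1.6815.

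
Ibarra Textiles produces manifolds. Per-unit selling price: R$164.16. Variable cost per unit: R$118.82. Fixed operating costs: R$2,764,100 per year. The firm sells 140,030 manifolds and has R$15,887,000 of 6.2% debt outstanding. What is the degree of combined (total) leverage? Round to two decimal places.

2.44

Contribution at this volume is 140,030 × R$45.34 = R$6,348,960.20.
Subtracting fixed costs: EBIT = R$6,348,960.20 − R$2,764,100 = R$3,584,860.20. Interest = R$984,994.00, so EBIT − I = R$2,599,866.20.
DCL = contribution ÷ (EBIT − I) = R$6,348,960.20 ÷ R$2,599,866.20 = 2.4420.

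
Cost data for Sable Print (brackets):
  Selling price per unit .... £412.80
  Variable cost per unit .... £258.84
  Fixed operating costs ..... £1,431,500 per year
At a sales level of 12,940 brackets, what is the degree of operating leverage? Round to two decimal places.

3.55

Total contribution margin = 12,940 × £153.96 = £1,992,242.40.
EBIT = £1,992,242.40 − £1,431,500 = £560,742.40.
DOL = contribution ÷ EBIT = £1,992,242.40 ÷ £560,742.40 = 3.5529.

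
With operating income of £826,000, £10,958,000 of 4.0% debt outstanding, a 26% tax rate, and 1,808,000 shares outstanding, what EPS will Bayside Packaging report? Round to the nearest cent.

£0.16

Pre-tax income = £826,000 − £438,320.00 = £387,680.00.
Net income = £387,680.00 × (1 − 0.26) = £286,883.20.
EPS = £286,883.20 ÷ 1,808,000 = £0.16.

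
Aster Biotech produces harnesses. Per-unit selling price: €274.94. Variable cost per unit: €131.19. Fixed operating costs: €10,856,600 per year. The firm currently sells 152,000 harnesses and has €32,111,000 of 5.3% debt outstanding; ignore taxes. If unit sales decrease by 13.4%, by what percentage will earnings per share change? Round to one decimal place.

Contribution at this volume is 152,000 × €143.75 = €21,850,000.00.
Subtracting fixed costs: EBIT = €21,850,000.00 − €10,856,600 = €10,993,400.00.
After interest of €1,701,883.00, pre-tax earnings = €9,291,517.00.
Degree of combined leverage = contribution ÷ (EBIT − I) = €21,850,000.00 ÷ €9,291,517.00 = 2.3516.
EPS therefore changes by 2.3516 × (-13.4%) = -31.5%.

-31.5%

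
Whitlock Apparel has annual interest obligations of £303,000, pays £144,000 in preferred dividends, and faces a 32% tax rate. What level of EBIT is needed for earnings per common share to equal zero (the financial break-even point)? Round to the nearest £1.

£514,765

Grossing the preferred dividend up to pre-tax terms: £144,000 / (1 − 0.32) = £211,764.71.
EPS = 0 when EBIT covers interest plus the pre-tax preferred burden: £303,000 + £211,764.71 = £514,764.71.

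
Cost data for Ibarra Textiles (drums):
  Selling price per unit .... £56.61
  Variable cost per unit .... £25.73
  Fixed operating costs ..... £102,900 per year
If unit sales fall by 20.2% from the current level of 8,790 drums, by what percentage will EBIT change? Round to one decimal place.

Total contribution margin = 8,790 × £30.88 = £271,435.20.
Operating income = contribution − fixed costs = £271,435.20 − £102,900 = £168,535.20.
DOL = contribution ÷ EBIT = £271,435.20 ÷ £168,535.20 = 1.6106.
%ΔEBIT = DOL × %ΔSales = 1.6106 × -20.2% = -32.5%.

-32.5%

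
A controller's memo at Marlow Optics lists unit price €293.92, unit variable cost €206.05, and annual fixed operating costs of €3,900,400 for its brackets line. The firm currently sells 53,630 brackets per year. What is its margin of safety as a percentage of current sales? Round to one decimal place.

17.2%

Unit CM = price − variable cost = €293.92 − €206.05 = €87.87. Break-even units = €3,900,400 ÷ €87.87 = 44,388.30; break-even revenue = 44,388.30 × €293.92 = €13,046,609.40.
Actual sales revenue = 53,630 × €293.92 = €15,762,929.60.
Margin of safety = (€15,762,929.60 − €13,046,609.40) ÷ €15,762,929.60 = 17.2%.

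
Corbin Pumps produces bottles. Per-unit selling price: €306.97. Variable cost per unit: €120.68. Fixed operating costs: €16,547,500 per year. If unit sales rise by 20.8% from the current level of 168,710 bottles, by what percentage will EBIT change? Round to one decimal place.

Contribution at this volume is 168,710 × €186.29 = €31,428,985.90.
EBIT = €31,428,985.90 − €16,547,500 = €14,881,485.90.
Degree of operating leverage = €31,428,985.90 / €14,881,485.90 = 2.1120.
%ΔEBIT = DOL × %ΔSales = 2.1120 × +20.8% = +43.9%.

+43.9%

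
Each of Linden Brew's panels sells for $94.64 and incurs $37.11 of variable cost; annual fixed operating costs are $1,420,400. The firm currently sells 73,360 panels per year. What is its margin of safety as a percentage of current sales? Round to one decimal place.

Unit CM = price − variable cost = $94.64 − $37.11 = $57.53. Break-even units = $1,420,400 ÷ $57.53 = 24,689.73; break-even revenue = 24,689.73 × $94.64 = $2,336,635.77.
Current sales = 73,360 × $94.64 = $6,942,790.40.
Margin of safety = ($6,942,790.40 − $2,336,635.77) ÷ $6,942,790.40 = 66.3%.

66.3%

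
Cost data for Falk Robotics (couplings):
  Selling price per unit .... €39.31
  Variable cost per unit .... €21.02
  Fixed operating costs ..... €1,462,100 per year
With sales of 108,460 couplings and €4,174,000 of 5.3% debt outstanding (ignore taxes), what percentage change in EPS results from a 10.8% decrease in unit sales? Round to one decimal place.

Contribution at this volume is 108,460 × €18.29 = €1,983,733.40.
Subtracting fixed costs: EBIT = €1,983,733.40 − €1,462,100 = €521,633.40.
After interest of €221,222.00, pre-tax earnings = €300,411.40.
DCL = total CM / (EBIT − I) = €1,983,733.40 / €300,411.40 = 6.6034.
%ΔEPS = DCL × %ΔSales = 6.6034 × -10.8% = -71.3%.

-71.3%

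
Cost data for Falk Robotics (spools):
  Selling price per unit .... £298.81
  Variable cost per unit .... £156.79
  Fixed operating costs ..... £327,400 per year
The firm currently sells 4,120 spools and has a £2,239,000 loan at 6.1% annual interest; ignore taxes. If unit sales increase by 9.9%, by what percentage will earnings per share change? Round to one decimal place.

Total contribution margin = 4,120 × £142.02 = £585,122.40.
Operating income = contribution − fixed costs = £585,122.40 − £327,400 = £257,722.40.
Interest = £136,579.00, so EBIT − I = £121,143.40.
Degree of combined leverage = contribution ÷ (EBIT − I) = £585,122.40 ÷ £121,143.40 = 4.8300.
EPS therefore changes by 4.8300 × (+9.9%) = +47.8%.

+47.8%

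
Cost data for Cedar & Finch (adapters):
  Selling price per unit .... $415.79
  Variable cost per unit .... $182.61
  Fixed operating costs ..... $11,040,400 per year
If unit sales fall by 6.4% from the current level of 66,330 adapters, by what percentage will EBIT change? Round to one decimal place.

-22.4%

At 66,330 units, contribution = 66,330 × $233.18 = $15,466,829.40.
EBIT = $15,466,829.40 − $11,040,400 = $4,426,429.40.
DOL = contribution ÷ EBIT = $15,466,829.40 ÷ $4,426,429.40 = 3.4942.
%ΔEBIT = DOL × %ΔSales = 3.4942 × -6.4% = -22.4%.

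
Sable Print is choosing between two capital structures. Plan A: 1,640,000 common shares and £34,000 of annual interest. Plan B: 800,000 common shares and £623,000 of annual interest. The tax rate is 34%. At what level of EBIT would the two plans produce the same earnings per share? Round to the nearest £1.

At indifference, (EBIT − 34,000)(1 − t)/1,640,000 = (EBIT − 623,000)(1 − t)/800,000.
Cancelling (1 − t) and cross-multiplying: 800,000·(EBIT − 34,000) = 1,640,000·(EBIT − 623,000).
Solving, EBIT = (623,000·1,640,000 − 34,000·800,000) / (1,640,000 − 800,000) = 994,520,000,000 / 840,000 = 1,183,952.38.

£1,183,952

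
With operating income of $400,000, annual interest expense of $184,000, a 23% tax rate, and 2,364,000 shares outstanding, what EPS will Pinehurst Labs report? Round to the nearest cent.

$0.07

Pre-tax income = $400,000 − $184,000.00 = $216,000.00.
After tax at 23%: net income = $216,000.00 × 0.77 = $166,320.00.
Per share: $166,320.00 / 2,364,000 shares = $0.07.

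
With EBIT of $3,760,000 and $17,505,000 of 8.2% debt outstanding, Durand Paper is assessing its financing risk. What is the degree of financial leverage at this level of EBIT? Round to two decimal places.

Annual interest charges come to $1,435,410.00.
Degree of financial leverage = EBIT / (EBIT − interest) = $3,760,000 / $2,324,590.00 = 1.6175.

1.62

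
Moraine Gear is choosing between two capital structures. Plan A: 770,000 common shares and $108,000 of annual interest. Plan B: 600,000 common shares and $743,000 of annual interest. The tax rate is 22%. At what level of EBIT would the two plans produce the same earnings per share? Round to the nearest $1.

At indifference, (EBIT − 108,000)(1 − t)/770,000 = (EBIT − 743,000)(1 − t)/600,000.
Cancelling (1 − t) and cross-multiplying: 600,000·(EBIT − 108,000) = 770,000·(EBIT − 743,000).
Solving, EBIT = (743,000·770,000 − 108,000·600,000) / (770,000 − 600,000) = 507,310,000,000 / 170,000 = 2,984,176.47.

$2,984,176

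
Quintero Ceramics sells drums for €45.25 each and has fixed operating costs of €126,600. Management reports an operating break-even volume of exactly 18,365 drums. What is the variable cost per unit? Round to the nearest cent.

Contribution per unit must be FC / Q = €126,600 / 18,365 = €6.8935.
Hence VC = price − CM = €45.25 − €6.8935 = €38.36.

€38.36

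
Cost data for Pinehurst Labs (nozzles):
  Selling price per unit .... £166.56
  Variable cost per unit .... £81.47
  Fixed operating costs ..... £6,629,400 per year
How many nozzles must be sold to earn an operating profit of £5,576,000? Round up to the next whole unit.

143,442 nozzles

Unit CM = price − variable cost = £166.56 − £81.47 = £85.09.
Units = (FC + target) / CM = (£6,629,400 + £5,576,000) / £85.09 = 143,441.06, so 143,442 nozzles.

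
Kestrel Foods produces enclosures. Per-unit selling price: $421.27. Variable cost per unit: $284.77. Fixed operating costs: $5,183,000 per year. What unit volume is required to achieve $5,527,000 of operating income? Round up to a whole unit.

Contribution margin per unit = $421.27 − $284.77 = $136.50.
Required volume = (fixed costs + target profit) ÷ CM = ($5,183,000 + $5,527,000) ÷ $136.50 = 78,461.54, so 78,462 enclosures.

78,462 enclosures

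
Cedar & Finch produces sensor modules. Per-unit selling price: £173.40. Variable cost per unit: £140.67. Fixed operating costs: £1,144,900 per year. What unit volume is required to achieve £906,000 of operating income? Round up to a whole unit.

Contribution margin per unit = £173.40 − £140.67 = £32.73.
Units = (FC + target) / CM = (£1,144,900 + £906,000) / £32.73 = 62,661.17, so 62,662 sensor modules.

62,662 sensor modules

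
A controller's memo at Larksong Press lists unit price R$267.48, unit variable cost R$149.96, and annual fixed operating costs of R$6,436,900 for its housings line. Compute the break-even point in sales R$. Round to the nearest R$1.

R$14,650,630

CM per unit = R$267.48 − R$149.96 = R$117.52; CM ratio = R$117.52 / R$267.48 = 0.4394.
Break-even revenue = fixed costs × price ÷ CM = R$6,436,900 × R$267.48 ÷ R$117.52 = R$14,650,630.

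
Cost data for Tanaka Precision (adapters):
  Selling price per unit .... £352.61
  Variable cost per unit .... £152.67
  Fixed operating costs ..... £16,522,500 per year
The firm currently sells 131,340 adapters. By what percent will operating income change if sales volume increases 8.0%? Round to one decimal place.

+21.6%

Total contribution margin = 131,340 × £199.94 = £26,260,119.60.
Operating income = contribution − fixed costs = £26,260,119.60 − £16,522,500 = £9,737,619.60.
DOL = contribution ÷ EBIT = £26,260,119.60 ÷ £9,737,619.60 = 2.6968.
So EBIT moves 2.6968 × (+8.0%) = +21.6%.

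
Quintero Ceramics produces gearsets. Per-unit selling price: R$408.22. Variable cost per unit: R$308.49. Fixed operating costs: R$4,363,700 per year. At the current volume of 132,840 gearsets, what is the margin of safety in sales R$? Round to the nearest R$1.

R$36,366,222

Contribution margin per unit = R$408.22 − R$308.49 = R$99.73. Break-even units = R$4,363,700 ÷ R$99.73 = 43,755.14; break-even revenue = 43,755.14 × R$408.22 = R$17,861,722.79.
Actual sales revenue = 132,840 × R$408.22 = R$54,227,944.80.
Margin of safety = R$54,227,944.80 − R$17,861,722.79 = R$36,366,222.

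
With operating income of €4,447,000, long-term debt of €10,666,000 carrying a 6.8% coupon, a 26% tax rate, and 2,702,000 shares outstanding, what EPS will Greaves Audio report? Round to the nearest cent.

€1.02

Interest = €725,288.00, so EBT = €4,447,000 − €725,288.00 = €3,721,712.00.
After tax at 26%: net income = €3,721,712.00 × 0.74 = €2,754,066.88.
EPS = €2,754,066.88 ÷ 2,702,000 = €1.02.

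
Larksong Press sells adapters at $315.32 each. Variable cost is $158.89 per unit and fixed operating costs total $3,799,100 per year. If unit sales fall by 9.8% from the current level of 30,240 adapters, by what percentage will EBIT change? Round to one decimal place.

-49.8%

Total contribution margin = 30,240 × $156.43 = $4,730,443.20.
EBIT = $4,730,443.20 − $3,799,100 = $931,343.20.
So DOL = total CM / EBIT = $4,730,443.20 / $931,343.20 = 5.0792.
So EBIT moves 5.0792 × (-9.8%) = -49.8%.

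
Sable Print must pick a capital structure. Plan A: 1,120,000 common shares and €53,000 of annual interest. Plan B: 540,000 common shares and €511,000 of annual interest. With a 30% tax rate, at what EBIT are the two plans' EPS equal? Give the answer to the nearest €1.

Set EPS_A = EPS_B: (EBIT − €53,000)(1 − 0.30) ÷ 1,120,000 = (EBIT − €511,000)(1 − 0.30) ÷ 540,000.
Cancelling (1 − t) and cross-multiplying: 540,000·(EBIT − 53,000) = 1,120,000·(EBIT − 511,000).
EBIT × (1,120,000 − 540,000) = 511,000 × 1,120,000 − 53,000 × 540,000 = 543,700,000,000, so EBIT = 543,700,000,000 ÷ 580,000 = 937,413.79.

€937,414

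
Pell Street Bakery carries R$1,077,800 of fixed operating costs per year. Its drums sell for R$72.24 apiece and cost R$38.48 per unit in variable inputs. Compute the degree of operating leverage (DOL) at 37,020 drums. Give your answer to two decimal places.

7.27

Contribution at this volume is 37,020 × R$33.76 = R$1,249,795.20.
Subtracting fixed costs: EBIT = R$1,249,795.20 − R$1,077,800 = R$171,995.20.
DOL = contribution ÷ EBIT = R$1,249,795.20 ÷ R$171,995.20 = 7.2665.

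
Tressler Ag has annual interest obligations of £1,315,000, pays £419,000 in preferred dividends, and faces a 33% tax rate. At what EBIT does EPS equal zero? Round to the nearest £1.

Preferred dividends are paid after tax, so their pre-tax equivalent is £419,000 ÷ (1 − 0.33) = £625,373.13.
EPS = 0 when EBIT covers interest plus the pre-tax preferred burden: £1,315,000 + £625,373.13 = £1,940,373.13.

£1,940,373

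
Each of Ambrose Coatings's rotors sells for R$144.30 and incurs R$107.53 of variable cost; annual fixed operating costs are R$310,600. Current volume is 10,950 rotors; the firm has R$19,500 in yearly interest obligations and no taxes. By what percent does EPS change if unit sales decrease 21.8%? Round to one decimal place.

At 10,950 units, contribution = 10,950 × R$36.77 = R$402,631.50.
Subtracting fixed costs: EBIT = R$402,631.50 − R$310,600 = R$92,031.50.
Interest = R$19,500.00, so EBIT − I = R$72,531.50.
Degree of combined leverage = contribution ÷ (EBIT − I) = R$402,631.50 ÷ R$72,531.50 = 5.5511.
%ΔEPS = DCL × %ΔSales = 5.5511 × -21.8% = -121.0%.

-121.0%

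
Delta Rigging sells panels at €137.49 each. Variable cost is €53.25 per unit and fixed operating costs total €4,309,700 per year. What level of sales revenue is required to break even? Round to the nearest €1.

Contribution margin per unit = €137.49 − €53.25 = €84.24, a CM ratio of €84.24 ÷ €137.49 = 0.6127.
Break-even revenue = fixed costs × price ÷ CM = €4,309,700 × €137.49 ÷ €84.24 = €7,033,958.

€7,033,958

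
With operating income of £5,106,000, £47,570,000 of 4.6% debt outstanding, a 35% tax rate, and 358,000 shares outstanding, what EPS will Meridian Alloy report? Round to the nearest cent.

Pre-tax income = £5,106,000 − £2,188,220.00 = £2,917,780.00.
Net income = £2,917,780.00 × (1 − 0.35) = £1,896,557.00.
Per share: £1,896,557.00 / 358,000 shares = £5.30.

£5.30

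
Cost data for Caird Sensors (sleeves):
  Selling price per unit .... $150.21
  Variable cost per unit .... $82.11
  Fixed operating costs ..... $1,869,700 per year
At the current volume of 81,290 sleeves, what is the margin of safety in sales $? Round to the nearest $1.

$8,086,523

Contribution margin per unit = $150.21 − $82.11 = $68.10. Break-even units = $1,869,700 ÷ $68.10 = 27,455.21; break-even revenue = 27,455.21 × $150.21 = $4,124,047.53.
Current sales = 81,290 × $150.21 = $12,210,570.90.
Margin of safety = $12,210,570.90 − $4,124,047.53 = $8,086,523.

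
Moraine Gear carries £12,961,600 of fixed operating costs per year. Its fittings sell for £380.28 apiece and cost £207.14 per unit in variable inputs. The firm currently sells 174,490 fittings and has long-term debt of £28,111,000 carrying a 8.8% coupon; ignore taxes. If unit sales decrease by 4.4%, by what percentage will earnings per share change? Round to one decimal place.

-9.0%

Contribution at this volume is 174,490 × £173.14 = £30,211,198.60.
EBIT = £30,211,198.60 − £12,961,600 = £17,249,598.60.
After interest of £2,473,768.00, pre-tax earnings = £14,775,830.60.
DCL = total CM / (EBIT − I) = £30,211,198.60 / £14,775,830.60 = 2.0446.
%ΔEPS = DCL × %ΔSales = 2.0446 × -4.4% = -9.0%.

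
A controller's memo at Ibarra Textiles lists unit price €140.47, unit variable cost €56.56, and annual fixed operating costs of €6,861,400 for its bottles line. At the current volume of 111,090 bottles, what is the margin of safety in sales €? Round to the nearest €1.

Unit CM = price − variable cost = €140.47 − €56.56 = €83.91. Break-even units = €6,861,400 ÷ €83.91 = 81,770.95; break-even revenue = 81,770.95 × €140.47 = €11,486,364.65.
Actual sales revenue = 111,090 × €140.47 = €15,604,812.30.
Margin of safety = €15,604,812.30 − €11,486,364.65 = €4,118,448.

€4,118,448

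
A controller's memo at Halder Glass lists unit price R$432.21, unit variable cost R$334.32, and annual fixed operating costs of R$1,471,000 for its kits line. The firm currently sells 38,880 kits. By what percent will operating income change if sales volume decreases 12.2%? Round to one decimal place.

-19.9%

Total contribution margin = 38,880 × R$97.89 = R$3,805,963.20.
Operating income = contribution − fixed costs = R$3,805,963.20 − R$1,471,000 = R$2,334,963.20.
Degree of operating leverage = R$3,805,963.20 / R$2,334,963.20 = 1.6300.
%ΔEBIT = DOL × %ΔSales = 1.6300 × -12.2% = -19.9%.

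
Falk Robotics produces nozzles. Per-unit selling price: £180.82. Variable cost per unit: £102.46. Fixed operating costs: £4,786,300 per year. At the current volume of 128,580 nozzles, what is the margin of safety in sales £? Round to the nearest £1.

Unit CM = price − variable cost = £180.82 − £102.46 = £78.36. Break-even units = £4,786,300 ÷ £78.36 = 61,080.91; break-even revenue = 61,080.91 × £180.82 = £11,044,649.90.
Current sales = 128,580 × £180.82 = £23,249,835.60.
Margin of safety = £23,249,835.60 − £11,044,649.90 = £12,205,186.

£12,205,186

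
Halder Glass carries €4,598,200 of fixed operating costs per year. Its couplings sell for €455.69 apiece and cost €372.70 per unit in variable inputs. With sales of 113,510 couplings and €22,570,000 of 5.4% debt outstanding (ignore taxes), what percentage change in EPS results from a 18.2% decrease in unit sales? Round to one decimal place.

Total contribution margin = 113,510 × €82.99 = €9,420,194.90.
Subtracting fixed costs: EBIT = €9,420,194.90 − €4,598,200 = €4,821,994.90.
After interest of €1,218,780.00, pre-tax earnings = €3,603,214.90.
Degree of combined leverage = contribution ÷ (EBIT − I) = €9,420,194.90 ÷ €3,603,214.90 = 2.6144.
%ΔEPS = DCL × %ΔSales = 2.6144 × -18.2% = -47.6%.

-47.6%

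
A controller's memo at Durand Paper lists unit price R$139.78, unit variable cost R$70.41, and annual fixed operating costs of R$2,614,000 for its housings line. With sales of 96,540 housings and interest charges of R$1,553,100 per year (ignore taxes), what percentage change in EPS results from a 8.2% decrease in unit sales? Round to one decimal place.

-21.7%

At 96,540 units, contribution = 96,540 × R$69.37 = R$6,696,979.80.
EBIT = R$6,696,979.80 − R$2,614,000 = R$4,082,979.80.
After interest of R$1,553,100.00, pre-tax earnings = R$2,529,879.80.
Degree of combined leverage = contribution ÷ (EBIT − I) = R$6,696,979.80 ÷ R$2,529,879.80 = 2.6472.
%ΔEPS = DCL × %ΔSales = 2.6472 × -8.2% = -21.7%.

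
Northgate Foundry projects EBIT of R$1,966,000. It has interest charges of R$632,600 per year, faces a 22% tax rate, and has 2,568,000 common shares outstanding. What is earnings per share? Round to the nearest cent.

Interest = R$632,600.00, so EBT = R$1,966,000 − R$632,600.00 = R$1,333,400.00.
Net income = R$1,333,400.00 × (1 − 0.22) = R$1,040,052.00.
EPS = R$1,040,052.00 ÷ 2,568,000 = R$0.41.

R$0.41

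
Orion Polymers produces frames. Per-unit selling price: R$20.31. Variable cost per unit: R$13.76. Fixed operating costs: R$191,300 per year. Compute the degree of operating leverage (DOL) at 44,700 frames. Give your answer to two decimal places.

2.89

At 44,700 units, contribution = 44,700 × R$6.55 = R$292,785.00.
Subtracting fixed costs: EBIT = R$292,785.00 − R$191,300 = R$101,485.00.
So DOL = total CM / EBIT = R$292,785.00 / R$101,485.00 = 2.8850.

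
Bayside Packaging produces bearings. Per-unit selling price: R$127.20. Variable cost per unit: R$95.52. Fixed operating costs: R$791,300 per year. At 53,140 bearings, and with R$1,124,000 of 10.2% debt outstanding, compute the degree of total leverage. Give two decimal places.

2.17

At 53,140 units, contribution = 53,140 × R$31.68 = R$1,683,475.20.
Subtracting fixed costs: EBIT = R$1,683,475.20 − R$791,300 = R$892,175.20. Interest = R$114,648.00.
DOL = R$1,683,475.20 ÷ R$892,175.20 = 1.8869; DFL = R$892,175.20 ÷ R$777,527.20 = 1.1475.
Combined leverage = 1.8869 × 1.1475 = 2.1652.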